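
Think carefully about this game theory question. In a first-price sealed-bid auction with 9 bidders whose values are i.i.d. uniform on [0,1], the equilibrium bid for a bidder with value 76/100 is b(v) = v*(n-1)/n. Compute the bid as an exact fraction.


Step 1: The symmetric BNE bidding function is b(v) = v * (n-1) / n
Step 2: Substitute v = 19/25 and n = 9
Step 3: b = 19/25 * 8/9
Step 4: b = 152/225

152/225


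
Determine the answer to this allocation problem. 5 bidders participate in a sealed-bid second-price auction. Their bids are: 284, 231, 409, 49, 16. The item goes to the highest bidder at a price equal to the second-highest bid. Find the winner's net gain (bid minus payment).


Step 1: Sort bids in descending order: 409, 284, 231, 49, 16
Step 2: The winning bid is the highest: 409
Step 3: The payment equals the second-highest bid: 284
Step 4: Surplus = winner's bid - payment = 409 - 284 = 125

125


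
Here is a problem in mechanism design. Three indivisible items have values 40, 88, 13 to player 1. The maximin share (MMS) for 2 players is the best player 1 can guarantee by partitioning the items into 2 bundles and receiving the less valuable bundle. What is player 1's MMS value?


Step 1: Item values = 40, 88, 13
Step 2: Enumerate all 2-bundle partitions and take the smaller bundle:
  Partition 1: {40} vs {88,13} -> bundles 40, 101; min = 40
  Partition 2: {88} vs {40,13} -> bundles 88, 53; min = 53
  Partition 3: {13} vs {40,88} -> bundles 13, 128; min = 13
Step 3: MMS = max(40, 53, 13) = 53

53


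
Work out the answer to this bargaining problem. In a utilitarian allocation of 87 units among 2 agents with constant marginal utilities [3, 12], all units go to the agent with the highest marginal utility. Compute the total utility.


Step 1: The marginal utilities are [3, 12]
Step 2: The highest marginal utility is 12
Step 3: All 87 units go to that agent
Step 4: Total utility = 12 * 87 = 1044

1044


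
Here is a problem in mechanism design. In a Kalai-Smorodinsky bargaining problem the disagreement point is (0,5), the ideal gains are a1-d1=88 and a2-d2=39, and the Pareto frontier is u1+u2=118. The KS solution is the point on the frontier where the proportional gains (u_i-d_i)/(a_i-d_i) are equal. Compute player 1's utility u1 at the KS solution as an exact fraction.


Step 1: At the KS point, (u1-d1)/r1 = (u2-d2)/r2 = t and u1+u2 = 118
Step 2: u1 = d1 + r1*t and u2 = d2 + r2*t, so (d1 + r1*t) + (d2 + r2*t) = 118
Step 3: t = (118 - 0 - 5)/(88 + 39) = 113/127
Step 4: u1 = d1 + r1*t = 0 + 88 * 113/127 = 9944/127
Step 5: (Check: u2 = d2 + r2*t = 5042/127; u1+u2 = 9944/127 + 5042/127 = 118, on the frontier.)

9944/127


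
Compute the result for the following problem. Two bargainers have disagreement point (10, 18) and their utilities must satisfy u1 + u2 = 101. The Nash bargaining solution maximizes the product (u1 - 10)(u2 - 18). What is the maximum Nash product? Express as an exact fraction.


Step 1: The Nash solution splits surplus symmetrically above the disagreement point
Step 2: u1 = (total + d1 - d2)/2 = (101 + 10 - 18)/2 = 93/2
Step 3: u2 = (total - d1 + d2)/2 = (101 - 10 + 18)/2 = 109/2
Step 4: Nash product = (93/2 - 10) * (109/2 - 18)
Step 5: = 73/2 * 73/2 = 5329/4

5329/4


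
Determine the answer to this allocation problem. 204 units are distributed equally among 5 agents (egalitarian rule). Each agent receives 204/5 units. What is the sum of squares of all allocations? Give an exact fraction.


Step 1: Each agent's share = 204/5
Step 2: Square of each share = (204/5)^2 = 41616/25
Step 3: Sum of squares = 5 * 41616/25 = 41616/5

41616/5


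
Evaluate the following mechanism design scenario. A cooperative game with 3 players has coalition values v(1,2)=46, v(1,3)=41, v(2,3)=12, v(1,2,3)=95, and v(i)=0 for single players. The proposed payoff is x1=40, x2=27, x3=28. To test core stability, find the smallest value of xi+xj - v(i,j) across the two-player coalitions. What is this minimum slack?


Step 1: Slack for coalition (1,2): x1+x2 - v12 = 67 - 46 = 21
Step 2: Slack for coalition (1,3): x1+x3 - v13 = 68 - 41 = 27
Step 3: Slack for coalition (2,3): x2+x3 - v23 = 55 - 12 = 43
Step 4: Minimum slack = min(21, 27, 43) = 21, attained by (1,2); no pair can gain by deviating, so the allocation is in the core

21


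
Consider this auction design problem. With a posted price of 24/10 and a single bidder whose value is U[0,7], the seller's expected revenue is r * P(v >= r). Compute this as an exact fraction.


Step 1: Posted price r = 12/5, value support [0,7]
Step 2: P(v >= r) = (7 - 12/5)/7 = 23/35
Step 3: Expected revenue = r * P(v >= r) = 12/5 * 23/35
Step 4: Revenue = 276/175

276/175


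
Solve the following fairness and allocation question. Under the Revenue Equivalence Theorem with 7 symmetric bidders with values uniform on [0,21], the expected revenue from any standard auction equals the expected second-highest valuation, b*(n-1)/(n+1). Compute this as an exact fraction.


Step 1: By Revenue Equivalence, expected revenue = b*(n-1)/(n+1)
Step 2: Substituting n = 7, b = 21
Step 3: Revenue = 21*(7-1)/(7+1) = 21*6/8
Step 4: Revenue = 126/8 = 63/4

63/4


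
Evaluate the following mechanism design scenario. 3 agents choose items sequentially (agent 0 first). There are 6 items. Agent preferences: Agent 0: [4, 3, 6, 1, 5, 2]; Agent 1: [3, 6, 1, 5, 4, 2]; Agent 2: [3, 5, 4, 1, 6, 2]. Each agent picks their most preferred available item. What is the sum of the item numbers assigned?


Step 1: Agent 0 picks item 4
Step 2: Agent 1 picks item 3
Step 3: Agent 2 picks item 5
Step 4: Sum = 4 + 3 + 5 = 12

12


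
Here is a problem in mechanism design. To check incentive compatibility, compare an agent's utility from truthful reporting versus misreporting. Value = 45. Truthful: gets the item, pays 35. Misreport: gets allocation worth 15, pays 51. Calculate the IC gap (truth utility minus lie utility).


Step 1: U(truth) = value - payment = 45 - 35 = 10
Step 2: U(lie) = allocation - payment = 15 - 51 = -36
Step 3: IC gap = 10 - (-36) = 46

46


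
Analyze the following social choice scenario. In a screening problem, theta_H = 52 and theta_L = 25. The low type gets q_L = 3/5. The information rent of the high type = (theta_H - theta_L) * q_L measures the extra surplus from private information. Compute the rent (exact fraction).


Step 1: theta_H - theta_L = 52 - 25 = 27
Step 2: Information rent = (theta_H - theta_L) * q_L
Step 3: = 27 * 3/5
Step 4: = 81/5

81/5


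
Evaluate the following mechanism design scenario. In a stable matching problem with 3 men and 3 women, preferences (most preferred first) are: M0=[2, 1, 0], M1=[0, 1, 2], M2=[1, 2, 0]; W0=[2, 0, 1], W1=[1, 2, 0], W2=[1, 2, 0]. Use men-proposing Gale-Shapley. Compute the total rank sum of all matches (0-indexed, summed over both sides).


Step 1: Run Gale-Shapley (men propose, women hold best offer):
  M0 proposes to W2; she accepts
  M1 proposes to W0; she accepts
  M2 proposes to W1; she accepts
Step 2: Final matching: W0-M1, W1-M2, W2-M0
Step 3: 0-indexed ranks (man's rank of his match, then woman's): 0 + 2 + 0 + 1 + 0 + 2
Step 4: Total rank sum = 5

5


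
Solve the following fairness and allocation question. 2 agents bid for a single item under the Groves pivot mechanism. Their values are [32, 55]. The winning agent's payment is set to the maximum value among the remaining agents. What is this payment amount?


Step 1: The efficient winner is agent 1 with value 55
Step 2: Other agents' values: [32]
Step 3: Pivot payment = max(others) = 32
Step 4: The winner pays 32

32


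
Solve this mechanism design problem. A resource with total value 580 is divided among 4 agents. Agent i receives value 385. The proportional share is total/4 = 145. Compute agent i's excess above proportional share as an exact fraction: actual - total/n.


Step 1: Proportional share = 580/4 = 145
Step 2: Agent's actual allocation = 385
Step 3: Excess = 385 - 145 = 240

240


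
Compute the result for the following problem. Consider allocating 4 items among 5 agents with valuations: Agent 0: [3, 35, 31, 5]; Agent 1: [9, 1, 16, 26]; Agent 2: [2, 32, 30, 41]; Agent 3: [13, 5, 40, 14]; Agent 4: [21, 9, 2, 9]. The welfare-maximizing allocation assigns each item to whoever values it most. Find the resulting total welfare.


Step 1: For each item, find the maximum value among all agents.
Step 2: Item 0 -> Agent 4 (value 21)
Step 3: Item 1 -> Agent 0 (value 35)
Step 4: Item 2 -> Agent 3 (value 40)
Step 5: Item 3 -> Agent 2 (value 41)
Step 6: Total welfare = 21 + 35 + 40 + 41 = 137

137


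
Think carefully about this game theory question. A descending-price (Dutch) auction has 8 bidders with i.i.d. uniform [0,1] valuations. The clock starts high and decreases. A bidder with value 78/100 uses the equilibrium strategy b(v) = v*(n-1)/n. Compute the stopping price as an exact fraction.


Step 1: Dutch auctions are strategically equivalent to first-price auctions
Step 2: The equilibrium bid is b(v) = v*(n-1)/n
Step 3: b = 39/50 * 7/8
Step 4: b = 273/400

273/400


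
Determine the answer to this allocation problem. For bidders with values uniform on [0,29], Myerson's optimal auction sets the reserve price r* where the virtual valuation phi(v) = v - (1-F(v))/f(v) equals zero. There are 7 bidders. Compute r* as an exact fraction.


Step 1: For U[0,29], F(v) = v/29 and f(v) = 1/29
Step 2: phi(v) = v - (1 - v/29)/(1/29) = v - (29 - v) = 2v - 29
Step 3: Set phi(r*) = 0: 2r* - 29 = 0
Step 4: r* = 29/2 (the number of bidders n = 7 does not enter)

29/2


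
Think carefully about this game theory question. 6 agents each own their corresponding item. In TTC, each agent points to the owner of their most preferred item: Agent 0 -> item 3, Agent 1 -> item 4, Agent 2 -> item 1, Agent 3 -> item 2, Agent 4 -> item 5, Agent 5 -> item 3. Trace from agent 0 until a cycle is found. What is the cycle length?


Step 1: Trace the pointer graph from agent 0: 0 -> 3 -> 2 -> 1 -> 4 -> 5 -> 3
Step 2: A cycle is detected when we revisit agent 3
Step 3: The cycle is: 3 -> 2 -> 1 -> 4 -> 5 -> 3
Step 4: Cycle length = 5

5


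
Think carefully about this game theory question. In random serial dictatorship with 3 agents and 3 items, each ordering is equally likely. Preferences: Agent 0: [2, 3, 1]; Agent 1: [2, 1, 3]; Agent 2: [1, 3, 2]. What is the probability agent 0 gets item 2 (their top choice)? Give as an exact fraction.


Step 1: Agent 0 wants item 2
Step 2: There are 6 possible orderings of agents
Step 3: In 3 orderings, agent 0 gets item 2
Step 4: Probability = 3/6 = 1/2

1/2


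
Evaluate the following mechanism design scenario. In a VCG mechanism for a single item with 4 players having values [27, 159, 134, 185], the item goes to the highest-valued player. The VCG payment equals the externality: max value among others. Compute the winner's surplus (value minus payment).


Step 1: The winner is the agent with the highest value: agent 3 with value 185
Step 2: Values of other agents: [27, 159, 134]
Step 3: VCG payment = max of others' values = 159
Step 4: Surplus = 185 - 159 = 26

26


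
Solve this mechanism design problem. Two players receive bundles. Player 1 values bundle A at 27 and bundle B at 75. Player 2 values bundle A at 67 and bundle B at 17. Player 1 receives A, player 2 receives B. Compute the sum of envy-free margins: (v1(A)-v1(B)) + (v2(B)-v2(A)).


Step 1: Player 1's margin = v1(A) - v1(B) = 27 - 75 = -48
Step 2: Player 2's margin = v2(B) - v2(A) = 17 - 67 = -50
Step 3: Total margin = -48 + -50 = -98

-98


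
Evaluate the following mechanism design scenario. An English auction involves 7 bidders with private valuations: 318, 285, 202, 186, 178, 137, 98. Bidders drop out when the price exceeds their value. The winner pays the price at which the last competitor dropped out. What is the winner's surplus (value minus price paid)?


Step 1: Identify the highest value: 318
Step 2: Identify the second-highest value: 285
Step 3: The final price = second-highest value = 285
Step 4: Surplus = 318 - 285 = 33

33


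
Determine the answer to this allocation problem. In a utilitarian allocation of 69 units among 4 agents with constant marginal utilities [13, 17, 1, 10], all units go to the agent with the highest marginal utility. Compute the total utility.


Step 1: The marginal utilities are [13, 17, 1, 10]
Step 2: The highest marginal utility is 17
Step 3: All 69 units go to that agent
Step 4: Total utility = 17 * 69 = 1173

1173


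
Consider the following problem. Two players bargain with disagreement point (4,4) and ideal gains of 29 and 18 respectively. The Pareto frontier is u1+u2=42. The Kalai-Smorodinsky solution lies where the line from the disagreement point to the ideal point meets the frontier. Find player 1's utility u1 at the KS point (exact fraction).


Step 1: At the KS point, (u1-d1)/r1 = (u2-d2)/r2 = t and u1+u2 = 42
Step 2: u1 = d1 + r1*t and u2 = d2 + r2*t, so (d1 + r1*t) + (d2 + r2*t) = 42
Step 3: t = (42 - 4 - 4)/(29 + 18) = 34/47
Step 4: u1 = d1 + r1*t = 4 + 29 * 34/47 = 1174/47
Step 5: (Check: u2 = d2 + r2*t = 800/47; u1+u2 = 1174/47 + 800/47 = 42, on the frontier.)

1174/47


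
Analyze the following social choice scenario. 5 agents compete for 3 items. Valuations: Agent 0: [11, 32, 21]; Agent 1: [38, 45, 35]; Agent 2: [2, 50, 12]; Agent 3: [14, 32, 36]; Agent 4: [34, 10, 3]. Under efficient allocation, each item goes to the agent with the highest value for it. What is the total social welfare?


Step 1: For each item, find the maximum value among all agents.
Step 2: Item 0 -> Agent 1 (value 38)
Step 3: Item 1 -> Agent 2 (value 50)
Step 4: Item 2 -> Agent 3 (value 36)
Step 5: Total welfare = 38 + 50 + 36 = 124

124


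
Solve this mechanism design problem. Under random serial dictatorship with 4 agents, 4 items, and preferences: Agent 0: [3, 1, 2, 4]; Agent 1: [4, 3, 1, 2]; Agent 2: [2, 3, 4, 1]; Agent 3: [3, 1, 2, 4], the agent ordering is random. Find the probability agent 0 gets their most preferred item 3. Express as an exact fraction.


Step 1: Agent 0 wants item 3
Step 2: There are 24 possible orderings of agents
Step 3: In 12 orderings, agent 0 gets item 3
Step 4: Probability = 12/24 = 1/2

1/2


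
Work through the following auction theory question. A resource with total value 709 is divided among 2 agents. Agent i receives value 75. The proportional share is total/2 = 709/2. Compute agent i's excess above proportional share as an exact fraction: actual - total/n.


Step 1: Proportional share = 709/2
Step 2: Agent's actual allocation = 75
Step 3: Excess = 75 - 709/2 = -559/2

-559/2


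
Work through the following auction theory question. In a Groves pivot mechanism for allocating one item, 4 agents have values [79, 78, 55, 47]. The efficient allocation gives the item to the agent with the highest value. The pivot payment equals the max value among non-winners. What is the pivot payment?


Step 1: The efficient winner is agent 0 with value 79
Step 2: Other agents' values: [78, 55, 47]
Step 3: Pivot payment = max(others) = 78
Step 4: The winner pays 78

78


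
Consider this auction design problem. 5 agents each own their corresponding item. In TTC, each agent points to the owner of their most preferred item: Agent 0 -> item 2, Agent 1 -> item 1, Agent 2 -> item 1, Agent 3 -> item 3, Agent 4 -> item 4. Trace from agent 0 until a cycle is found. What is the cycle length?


Step 1: Trace the pointer graph from agent 0: 0 -> 2 -> 1 -> 1
Step 2: A cycle is detected when we revisit agent 1
Step 3: The cycle is: 1 -> 1
Step 4: Cycle length = 1

1


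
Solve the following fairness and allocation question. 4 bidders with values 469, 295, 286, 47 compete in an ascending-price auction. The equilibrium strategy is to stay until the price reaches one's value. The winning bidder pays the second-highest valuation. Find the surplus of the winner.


Step 1: Identify the highest value: 469
Step 2: Identify the second-highest value: 295
Step 3: The final price = second-highest value = 295
Step 4: Surplus = 469 - 295 = 174

174


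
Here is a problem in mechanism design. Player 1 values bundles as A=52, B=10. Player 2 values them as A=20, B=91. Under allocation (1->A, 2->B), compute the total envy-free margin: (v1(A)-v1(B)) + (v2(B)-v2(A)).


Step 1: Player 1's margin = v1(A) - v1(B) = 52 - 10 = 42
Step 2: Player 2's margin = v2(B) - v2(A) = 91 - 20 = 71
Step 3: Total margin = 42 + 71 = 113

113


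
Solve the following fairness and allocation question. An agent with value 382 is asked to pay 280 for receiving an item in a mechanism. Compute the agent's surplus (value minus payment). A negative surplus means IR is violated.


Step 1: Surplus = value - payment = 382 - 280 = 102
Step 2: IR is satisfied (surplus >= 0)

102


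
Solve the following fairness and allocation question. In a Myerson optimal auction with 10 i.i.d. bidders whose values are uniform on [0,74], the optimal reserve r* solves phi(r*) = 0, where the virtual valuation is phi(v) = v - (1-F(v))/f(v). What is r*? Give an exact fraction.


Step 1: For U[0,74], F(v) = v/74 and f(v) = 1/74
Step 2: phi(v) = v - (1 - v/74)/(1/74) = v - (74 - v) = 2v - 74
Step 3: Set phi(r*) = 0: 2r* - 74 = 0
Step 4: r* = 74/2 = 37 (the number of bidders n = 10 does not enter)

37


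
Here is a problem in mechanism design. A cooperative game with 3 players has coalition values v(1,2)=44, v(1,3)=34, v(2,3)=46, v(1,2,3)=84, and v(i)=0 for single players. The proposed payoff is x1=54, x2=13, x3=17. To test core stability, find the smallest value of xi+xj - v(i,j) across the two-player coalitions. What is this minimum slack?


Step 1: Slack for coalition (1,2): x1+x2 - v12 = 67 - 44 = 23
Step 2: Slack for coalition (1,3): x1+x3 - v13 = 71 - 34 = 37
Step 3: Slack for coalition (2,3): x2+x3 - v23 = 30 - 46 = -16
Step 4: Minimum slack = min(23, 37, -16) = -16, attained by (2,3); coalition (2,3) can block (slack < 0), so the allocation is not in the core

-16


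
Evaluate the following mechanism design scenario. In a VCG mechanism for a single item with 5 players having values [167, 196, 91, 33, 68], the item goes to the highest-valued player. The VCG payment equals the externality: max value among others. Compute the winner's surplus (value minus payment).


Step 1: The winner is the agent with the highest value: agent 1 with value 196
Step 2: Values of other agents: [167, 91, 33, 68]
Step 3: VCG payment = max of others' values = 167
Step 4: Surplus = 196 - 167 = 29

29


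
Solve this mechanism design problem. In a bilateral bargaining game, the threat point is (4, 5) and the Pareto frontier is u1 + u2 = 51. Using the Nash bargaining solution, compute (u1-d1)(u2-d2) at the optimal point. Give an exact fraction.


Step 1: The Nash solution splits surplus symmetrically above the disagreement point
Step 2: u1 = (total + d1 - d2)/2 = (51 + 4 - 5)/2 = 25
Step 3: u2 = (total - d1 + d2)/2 = (51 - 4 + 5)/2 = 26
Step 4: Nash product = (25 - 4) * (26 - 5)
Step 5: = 21 * 21 = 441

441


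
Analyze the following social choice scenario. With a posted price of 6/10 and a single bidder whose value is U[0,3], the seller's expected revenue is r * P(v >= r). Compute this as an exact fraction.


Step 1: Posted price r = 3/5, value support [0,3]
Step 2: P(v >= r) = (3 - 3/5)/3 = 4/5
Step 3: Expected revenue = r * P(v >= r) = 3/5 * 4/5
Step 4: Revenue = 12/25

12/25


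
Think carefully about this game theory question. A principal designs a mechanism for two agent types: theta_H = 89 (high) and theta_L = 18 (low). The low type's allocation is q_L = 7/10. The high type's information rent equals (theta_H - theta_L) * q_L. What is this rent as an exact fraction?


Step 1: theta_H - theta_L = 89 - 18 = 71
Step 2: Information rent = (theta_H - theta_L) * q_L
Step 3: = 71 * 7/10
Step 4: = 497/10

497/10


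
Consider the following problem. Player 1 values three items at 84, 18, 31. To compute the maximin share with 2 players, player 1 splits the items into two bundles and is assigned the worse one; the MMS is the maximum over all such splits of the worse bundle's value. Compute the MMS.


Step 1: Item values = 84, 18, 31
Step 2: Enumerate all 2-bundle partitions and take the smaller bundle:
  Partition 1: {84} vs {18,31} -> bundles 84, 49; min = 49
  Partition 2: {18} vs {84,31} -> bundles 18, 115; min = 18
  Partition 3: {31} vs {84,18} -> bundles 31, 102; min = 31
Step 3: MMS = max(49, 18, 31) = 49

49


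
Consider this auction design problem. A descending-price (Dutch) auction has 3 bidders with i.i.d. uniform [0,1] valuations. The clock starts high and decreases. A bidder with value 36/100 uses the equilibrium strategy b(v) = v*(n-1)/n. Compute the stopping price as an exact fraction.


Step 1: Dutch auctions are strategically equivalent to first-price auctions
Step 2: The equilibrium bid is b(v) = v*(n-1)/n
Step 3: b = 9/25 * 2/3
Step 4: b = 6/25

6/25


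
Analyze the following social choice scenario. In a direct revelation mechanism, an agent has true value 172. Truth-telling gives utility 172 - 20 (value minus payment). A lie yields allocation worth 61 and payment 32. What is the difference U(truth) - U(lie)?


Step 1: U(truth) = value - payment = 172 - 20 = 152
Step 2: U(lie) = allocation - payment = 61 - 32 = 29
Step 3: IC gap = 152 - 29 = 123

123


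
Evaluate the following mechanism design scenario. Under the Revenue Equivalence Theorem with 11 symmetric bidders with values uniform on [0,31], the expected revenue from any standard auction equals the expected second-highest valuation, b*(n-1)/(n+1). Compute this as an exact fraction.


Step 1: By Revenue Equivalence, expected revenue = b*(n-1)/(n+1)
Step 2: Substituting n = 11, b = 31
Step 3: Revenue = 31*(11-1)/(11+1) = 31*10/12
Step 4: Revenue = 310/12 = 155/6

155/6


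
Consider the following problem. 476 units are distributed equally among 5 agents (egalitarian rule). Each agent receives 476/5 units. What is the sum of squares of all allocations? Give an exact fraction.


Step 1: Each agent's share = 476/5
Step 2: Square of each share = (476/5)^2 = 226576/25
Step 3: Sum of squares = 5 * 226576/25 = 226576/5

226576/5


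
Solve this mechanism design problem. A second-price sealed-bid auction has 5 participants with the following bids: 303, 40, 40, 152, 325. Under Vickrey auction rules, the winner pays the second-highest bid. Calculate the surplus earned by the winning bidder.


Step 1: Sort bids in descending order: 325, 303, 152, 40, 40
Step 2: The winning bid is the highest: 325
Step 3: The payment equals the second-highest bid: 303
Step 4: Surplus = winner's bid - payment = 325 - 303 = 22

22


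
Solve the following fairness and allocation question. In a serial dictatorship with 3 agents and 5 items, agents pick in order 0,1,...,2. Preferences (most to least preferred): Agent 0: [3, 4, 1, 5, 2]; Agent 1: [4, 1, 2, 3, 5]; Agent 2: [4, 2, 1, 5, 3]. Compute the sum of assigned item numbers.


Step 1: Agent 0 picks item 3
Step 2: Agent 1 picks item 4
Step 3: Agent 2 picks item 2
Step 4: Sum = 3 + 4 + 2 = 9

9


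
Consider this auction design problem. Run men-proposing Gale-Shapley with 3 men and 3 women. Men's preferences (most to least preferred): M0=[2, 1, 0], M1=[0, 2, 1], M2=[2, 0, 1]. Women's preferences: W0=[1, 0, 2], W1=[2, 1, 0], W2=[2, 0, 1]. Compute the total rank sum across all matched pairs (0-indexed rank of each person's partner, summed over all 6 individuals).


Step 1: Run Gale-Shapley (men propose, women hold best offer):
  M0 proposes to W2; she accepts
  M1 proposes to W0; she accepts
  M2 proposes to W2; she switches from M0
  M0 proposes to W1; she accepts
Step 2: Final matching: W0-M1, W1-M0, W2-M2
Step 3: 0-indexed ranks (man's rank of his match, then woman's): 0 + 0 + 1 + 2 + 0 + 0
Step 4: Total rank sum = 3

3


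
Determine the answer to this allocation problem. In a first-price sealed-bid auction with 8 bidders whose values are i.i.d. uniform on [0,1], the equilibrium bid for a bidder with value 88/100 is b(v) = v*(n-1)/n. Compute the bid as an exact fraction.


Step 1: The symmetric BNE bidding function is b(v) = v * (n-1) / n
Step 2: Substitute v = 22/25 and n = 8
Step 3: b = 22/25 * 7/8
Step 4: b = 77/100

77/100


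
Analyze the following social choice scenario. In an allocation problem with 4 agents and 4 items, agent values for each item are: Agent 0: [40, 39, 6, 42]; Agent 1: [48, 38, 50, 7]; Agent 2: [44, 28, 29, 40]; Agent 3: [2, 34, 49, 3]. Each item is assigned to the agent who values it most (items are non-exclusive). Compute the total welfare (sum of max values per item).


Step 1: For each item, find the maximum value among all agents.
Step 2: Item 0 -> Agent 1 (value 48)
Step 3: Item 1 -> Agent 0 (value 39)
Step 4: Item 2 -> Agent 1 (value 50)
Step 5: Item 3 -> Agent 0 (value 42)
Step 6: Total welfare = 48 + 39 + 50 + 42 = 179

179


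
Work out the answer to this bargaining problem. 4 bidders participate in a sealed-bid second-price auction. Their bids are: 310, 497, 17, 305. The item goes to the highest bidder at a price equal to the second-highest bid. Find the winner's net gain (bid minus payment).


Step 1: Sort bids in descending order: 497, 310, 305, 17
Step 2: The winning bid is the highest: 497
Step 3: The payment equals the second-highest bid: 310
Step 4: Surplus = winner's bid - payment = 497 - 310 = 187

187


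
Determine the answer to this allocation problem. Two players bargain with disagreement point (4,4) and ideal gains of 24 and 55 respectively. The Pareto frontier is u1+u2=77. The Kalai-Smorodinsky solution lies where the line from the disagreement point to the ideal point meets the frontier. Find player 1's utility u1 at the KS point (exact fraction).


Step 1: At the KS point, (u1-d1)/r1 = (u2-d2)/r2 = t and u1+u2 = 77
Step 2: u1 = d1 + r1*t and u2 = d2 + r2*t, so (d1 + r1*t) + (d2 + r2*t) = 77
Step 3: t = (77 - 4 - 4)/(24 + 55) = 69/79
Step 4: u1 = d1 + r1*t = 4 + 24 * 69/79 = 1972/79
Step 5: (Check: u2 = d2 + r2*t = 4111/79; u1+u2 = 1972/79 + 4111/79 = 77, on the frontier.)

1972/79


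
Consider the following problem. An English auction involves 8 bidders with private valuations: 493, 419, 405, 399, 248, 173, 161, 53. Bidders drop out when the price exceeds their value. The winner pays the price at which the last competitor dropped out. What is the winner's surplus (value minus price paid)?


Step 1: Identify the highest value: 493
Step 2: Identify the second-highest value: 419
Step 3: The final price = second-highest value = 419
Step 4: Surplus = 493 - 419 = 74

74


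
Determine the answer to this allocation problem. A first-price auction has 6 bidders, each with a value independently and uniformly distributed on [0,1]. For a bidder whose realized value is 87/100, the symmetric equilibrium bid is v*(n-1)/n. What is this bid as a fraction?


Step 1: The symmetric BNE bidding function is b(v) = v * (n-1) / n
Step 2: Substitute v = 87/100 and n = 6
Step 3: b = 87/100 * 5/6
Step 4: b = 29/40

29/40


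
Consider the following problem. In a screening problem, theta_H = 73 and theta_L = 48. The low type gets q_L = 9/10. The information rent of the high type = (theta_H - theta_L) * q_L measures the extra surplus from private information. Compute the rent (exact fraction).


Step 1: theta_H - theta_L = 73 - 48 = 25
Step 2: Information rent = (theta_H - theta_L) * q_L
Step 3: = 25 * 9/10
Step 4: = 45/2

45/2


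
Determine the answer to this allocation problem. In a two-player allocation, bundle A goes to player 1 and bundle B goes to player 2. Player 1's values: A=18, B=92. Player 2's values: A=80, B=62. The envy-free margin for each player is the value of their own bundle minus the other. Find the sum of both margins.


Step 1: Player 1's margin = v1(A) - v1(B) = 18 - 92 = -74
Step 2: Player 2's margin = v2(B) - v2(A) = 62 - 80 = -18
Step 3: Total margin = -74 + -18 = -92

-92


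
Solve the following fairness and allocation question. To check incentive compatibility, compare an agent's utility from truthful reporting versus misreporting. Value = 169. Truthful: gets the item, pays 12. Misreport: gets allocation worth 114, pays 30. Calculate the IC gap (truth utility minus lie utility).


Step 1: U(truth) = value - payment = 169 - 12 = 157
Step 2: U(lie) = allocation - payment = 114 - 30 = 84
Step 3: IC gap = 157 - 84 = 73

73


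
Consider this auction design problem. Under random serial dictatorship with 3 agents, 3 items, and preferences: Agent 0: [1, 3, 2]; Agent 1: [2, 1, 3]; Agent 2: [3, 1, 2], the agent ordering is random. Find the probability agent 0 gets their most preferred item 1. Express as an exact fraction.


Step 1: Agent 0 wants item 1
Step 2: There are 6 possible orderings of agents
Step 3: In 6 orderings, agent 0 gets item 1
Step 4: Probability = 6/6 = 1

1


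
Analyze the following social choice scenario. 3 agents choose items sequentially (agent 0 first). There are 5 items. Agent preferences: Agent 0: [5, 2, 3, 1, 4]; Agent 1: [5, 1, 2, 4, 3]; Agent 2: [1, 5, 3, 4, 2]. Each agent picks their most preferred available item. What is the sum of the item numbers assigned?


Step 1: Agent 0 picks item 5
Step 2: Agent 1 picks item 1
Step 3: Agent 2 picks item 3
Step 4: Sum = 5 + 1 + 3 = 9

9


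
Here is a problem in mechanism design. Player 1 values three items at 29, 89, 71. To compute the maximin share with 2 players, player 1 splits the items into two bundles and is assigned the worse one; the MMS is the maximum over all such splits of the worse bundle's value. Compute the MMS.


Step 1: Item values = 29, 89, 71
Step 2: Enumerate all 2-bundle partitions and take the smaller bundle:
  Partition 1: {29} vs {89,71} -> bundles 29, 160; min = 29
  Partition 2: {89} vs {29,71} -> bundles 89, 100; min = 89
  Partition 3: {71} vs {29,89} -> bundles 71, 118; min = 71
Step 3: MMS = max(29, 89, 71) = 89

89


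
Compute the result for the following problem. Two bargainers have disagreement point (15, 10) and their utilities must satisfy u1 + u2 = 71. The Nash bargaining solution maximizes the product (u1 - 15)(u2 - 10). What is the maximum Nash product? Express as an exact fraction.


Step 1: The Nash solution splits surplus symmetrically above the disagreement point
Step 2: u1 = (total + d1 - d2)/2 = (71 + 15 - 10)/2 = 38
Step 3: u2 = (total - d1 + d2)/2 = (71 - 15 + 10)/2 = 33
Step 4: Nash product = (38 - 15) * (33 - 10)
Step 5: = 23 * 23 = 529

529


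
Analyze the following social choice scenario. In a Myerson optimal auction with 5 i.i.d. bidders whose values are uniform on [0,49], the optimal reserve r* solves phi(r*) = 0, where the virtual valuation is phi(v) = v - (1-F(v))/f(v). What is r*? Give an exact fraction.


Step 1: For U[0,49], F(v) = v/49 and f(v) = 1/49
Step 2: phi(v) = v - (1 - v/49)/(1/49) = v - (49 - v) = 2v - 49
Step 3: Set phi(r*) = 0: 2r* - 49 = 0
Step 4: r* = 49/2 (the number of bidders n = 5 does not enter)

49/2


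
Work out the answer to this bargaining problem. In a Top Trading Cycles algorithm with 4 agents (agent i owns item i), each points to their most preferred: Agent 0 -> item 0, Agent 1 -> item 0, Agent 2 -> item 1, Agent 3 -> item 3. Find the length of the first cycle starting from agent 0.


Step 1: Trace the pointer graph from agent 0: 0 -> 0
Step 2: A cycle is detected when we revisit agent 0
Step 3: The cycle is: 0 -> 0
Step 4: Cycle length = 1

1


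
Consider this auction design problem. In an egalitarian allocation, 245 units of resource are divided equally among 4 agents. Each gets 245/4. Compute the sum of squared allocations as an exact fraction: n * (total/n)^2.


Step 1: Each agent's share = 245/4
Step 2: Square of each share = (245/4)^2 = 60025/16
Step 3: Sum of squares = 4 * 60025/16 = 60025/4

60025/4


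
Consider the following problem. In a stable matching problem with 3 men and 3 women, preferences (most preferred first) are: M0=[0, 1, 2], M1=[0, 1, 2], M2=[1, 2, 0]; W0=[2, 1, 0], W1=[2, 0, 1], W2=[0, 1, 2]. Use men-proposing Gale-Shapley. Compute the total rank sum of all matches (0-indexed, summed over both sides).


Step 1: Run Gale-Shapley (men propose, women hold best offer):
  M0 proposes to W0; she accepts
  M1 proposes to W0; she switches from M0
  M2 proposes to W1; she accepts
  M0 proposes to W1; rejected
  M0 proposes to W2; she accepts
Step 2: Final matching: W0-M1, W1-M2, W2-M0
Step 3: 0-indexed ranks (man's rank of his match, then woman's): 0 + 1 + 0 + 0 + 2 + 0
Step 4: Total rank sum = 3

3


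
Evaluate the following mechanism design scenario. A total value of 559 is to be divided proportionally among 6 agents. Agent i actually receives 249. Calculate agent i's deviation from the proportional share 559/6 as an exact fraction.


Step 1: Proportional share = 559/6
Step 2: Agent's actual allocation = 249
Step 3: Excess = 249 - 559/6 = 935/6

935/6


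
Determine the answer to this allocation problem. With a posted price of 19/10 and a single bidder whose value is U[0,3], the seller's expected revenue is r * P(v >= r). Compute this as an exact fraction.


Step 1: Posted price r = 19/10, value support [0,3]
Step 2: P(v >= r) = (3 - 19/10)/3 = 11/30
Step 3: Expected revenue = r * P(v >= r) = 19/10 * 11/30
Step 4: Revenue = 209/300

209/300


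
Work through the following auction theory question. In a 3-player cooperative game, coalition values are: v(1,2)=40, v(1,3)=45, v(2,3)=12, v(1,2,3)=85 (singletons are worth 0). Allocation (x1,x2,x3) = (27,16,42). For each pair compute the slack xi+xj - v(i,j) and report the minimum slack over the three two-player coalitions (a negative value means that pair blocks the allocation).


Step 1: Slack for coalition (1,2): x1+x2 - v12 = 43 - 40 = 3
Step 2: Slack for coalition (1,3): x1+x3 - v13 = 69 - 45 = 24
Step 3: Slack for coalition (2,3): x2+x3 - v23 = 58 - 12 = 46
Step 4: Minimum slack = min(3, 24, 46) = 3, attained by (1,2); no pair can gain by deviating, so the allocation is in the core

3


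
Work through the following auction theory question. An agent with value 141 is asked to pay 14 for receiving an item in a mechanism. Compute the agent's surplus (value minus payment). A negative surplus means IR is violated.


Step 1: Surplus = value - payment = 141 - 14 = 127
Step 2: IR is satisfied (surplus >= 0)

127


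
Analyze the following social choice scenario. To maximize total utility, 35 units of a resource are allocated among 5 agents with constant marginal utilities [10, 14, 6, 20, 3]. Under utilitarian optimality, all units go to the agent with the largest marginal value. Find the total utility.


Step 1: The marginal utilities are [10, 14, 6, 20, 3]
Step 2: The highest marginal utility is 20
Step 3: All 35 units go to that agent
Step 4: Total utility = 20 * 35 = 700

700


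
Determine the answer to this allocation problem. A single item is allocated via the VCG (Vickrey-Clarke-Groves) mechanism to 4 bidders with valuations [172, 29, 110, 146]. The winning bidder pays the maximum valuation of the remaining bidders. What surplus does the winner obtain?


Step 1: The winner is the agent with the highest value: agent 0 with value 172
Step 2: Values of other agents: [29, 110, 146]
Step 3: VCG payment = max of others' values = 146
Step 4: Surplus = 172 - 146 = 26

26


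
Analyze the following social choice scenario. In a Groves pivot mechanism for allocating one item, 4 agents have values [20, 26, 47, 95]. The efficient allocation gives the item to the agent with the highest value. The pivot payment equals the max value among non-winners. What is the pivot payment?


Step 1: The efficient winner is agent 3 with value 95
Step 2: Other agents' values: [20, 26, 47]
Step 3: Pivot payment = max(others) = 47
Step 4: The winner pays 47

47


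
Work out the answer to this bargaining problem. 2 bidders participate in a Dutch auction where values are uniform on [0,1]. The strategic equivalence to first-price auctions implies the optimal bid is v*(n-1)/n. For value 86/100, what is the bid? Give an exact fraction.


Step 1: Dutch auctions are strategically equivalent to first-price auctions
Step 2: The equilibrium bid is b(v) = v*(n-1)/n
Step 3: b = 43/50 * 1/2
Step 4: b = 43/100

43/100


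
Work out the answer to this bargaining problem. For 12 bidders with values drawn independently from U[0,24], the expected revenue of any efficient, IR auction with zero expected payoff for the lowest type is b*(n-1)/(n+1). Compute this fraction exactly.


Step 1: By Revenue Equivalence, expected revenue = b*(n-1)/(n+1)
Step 2: Substituting n = 12, b = 24
Step 3: Revenue = 24*(12-1)/(12+1) = 24*11/13
Step 4: Revenue = 264/13

264/13


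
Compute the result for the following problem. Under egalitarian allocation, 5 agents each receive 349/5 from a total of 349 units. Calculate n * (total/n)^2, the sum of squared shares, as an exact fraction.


Step 1: Each agent's share = 349/5
Step 2: Square of each share = (349/5)^2 = 121801/25
Step 3: Sum of squares = 5 * 121801/25 = 121801/5

121801/5


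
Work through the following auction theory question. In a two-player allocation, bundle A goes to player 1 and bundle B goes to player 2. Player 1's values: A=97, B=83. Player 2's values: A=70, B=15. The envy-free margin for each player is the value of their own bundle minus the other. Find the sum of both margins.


Step 1: Player 1's margin = v1(A) - v1(B) = 97 - 83 = 14
Step 2: Player 2's margin = v2(B) - v2(A) = 15 - 70 = -55
Step 3: Total margin = 14 + -55 = -41

-41


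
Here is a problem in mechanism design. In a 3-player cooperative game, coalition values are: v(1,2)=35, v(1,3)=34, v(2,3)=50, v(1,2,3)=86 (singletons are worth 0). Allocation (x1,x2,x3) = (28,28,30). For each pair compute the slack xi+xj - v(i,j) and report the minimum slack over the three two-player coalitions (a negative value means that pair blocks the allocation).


Step 1: Slack for coalition (1,2): x1+x2 - v12 = 56 - 35 = 21
Step 2: Slack for coalition (1,3): x1+x3 - v13 = 58 - 34 = 24
Step 3: Slack for coalition (2,3): x2+x3 - v23 = 58 - 50 = 8
Step 4: Minimum slack = min(21, 24, 8) = 8, attained by (2,3); no pair can gain by deviating, so the allocation is in the core

8


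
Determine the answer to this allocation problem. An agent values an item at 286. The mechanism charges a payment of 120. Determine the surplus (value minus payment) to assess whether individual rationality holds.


Step 1: Surplus = value - payment = 286 - 120 = 166
Step 2: IR is satisfied (surplus >= 0)

166


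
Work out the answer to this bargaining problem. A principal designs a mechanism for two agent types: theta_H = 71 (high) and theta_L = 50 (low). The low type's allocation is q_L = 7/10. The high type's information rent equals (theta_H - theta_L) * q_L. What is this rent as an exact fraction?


Step 1: theta_H - theta_L = 71 - 50 = 21
Step 2: Information rent = (theta_H - theta_L) * q_L
Step 3: = 21 * 7/10
Step 4: = 147/10

147/10


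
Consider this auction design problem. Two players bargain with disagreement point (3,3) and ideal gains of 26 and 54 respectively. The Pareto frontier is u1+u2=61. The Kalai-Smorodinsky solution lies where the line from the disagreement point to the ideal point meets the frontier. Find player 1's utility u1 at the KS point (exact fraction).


Step 1: At the KS point, (u1-d1)/r1 = (u2-d2)/r2 = t and u1+u2 = 61
Step 2: u1 = d1 + r1*t and u2 = d2 + r2*t, so (d1 + r1*t) + (d2 + r2*t) = 61
Step 3: t = (61 - 3 - 3)/(26 + 54) = 55/80 = 11/16
Step 4: u1 = d1 + r1*t = 3 + 26 * 11/16 = 167/8
Step 5: (Check: u2 = d2 + r2*t = 321/8; u1+u2 = 167/8 + 321/8 = 61, on the frontier.)

167/8


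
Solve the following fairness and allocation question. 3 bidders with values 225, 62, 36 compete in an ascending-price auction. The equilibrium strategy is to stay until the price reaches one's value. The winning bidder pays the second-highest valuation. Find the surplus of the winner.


Step 1: Identify the highest value: 225
Step 2: Identify the second-highest value: 62
Step 3: The final price = second-highest value = 62
Step 4: Surplus = 225 - 62 = 163

163
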